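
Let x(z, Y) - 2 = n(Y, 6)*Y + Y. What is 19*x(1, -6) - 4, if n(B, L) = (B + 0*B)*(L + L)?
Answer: 8128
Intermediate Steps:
n(B, L) = 2*B*L (n(B, L) = (B + 0)*(2*L) = B*(2*L) = 2*B*L)
x(z, Y) = 2 + Y + 12*Y**2 (x(z, Y) = 2 + ((2*Y*6)*Y + Y) = 2 + ((12*Y)*Y + Y) = 2 + (12*Y**2 + Y) = 2 + (Y + 12*Y**2) = 2 + Y + 12*Y**2)
19*x(1, -6) - 4 = 19*(2 - 6 + 12*(-6)**2) - 4 = 19*(2 - 6 + 12*36) - 4 = 19*(2 - 6 + 432) - 4 = 19*428 - 4 = 8132 - 4 = 8128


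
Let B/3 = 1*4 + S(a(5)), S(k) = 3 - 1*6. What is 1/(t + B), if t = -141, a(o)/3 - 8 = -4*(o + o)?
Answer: -1/138 ≈ -0.0072464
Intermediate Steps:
a(o) = 24 - 24*o (a(o) = 24 + 3*(-4*(o + o)) = 24 + 3*(-8*o) = 24 - 24*o)
S(k) = -3 (S(k) = 3 - 6 = -3)
B = 3 (B = 3*(1*4 - 3) = 3*(4 - 3) = 3*1 = 3)
1/(t + B) = 1/(-141 + 3) = 1/(-138) = -1/138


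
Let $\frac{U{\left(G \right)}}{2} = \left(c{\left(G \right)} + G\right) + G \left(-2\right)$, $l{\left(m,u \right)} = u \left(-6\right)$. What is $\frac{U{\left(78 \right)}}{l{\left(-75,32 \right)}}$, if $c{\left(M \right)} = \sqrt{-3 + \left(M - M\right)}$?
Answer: $\frac{13}{16} - \frac{i \sqrt{3}}{96} \approx 0.8125 - 0.018042 i$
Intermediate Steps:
$c{\left(M \right)} = i \sqrt{3}$ ($c{\left(M \right)} = \sqrt{-3 + 0} = \sqrt{-3} = i \sqrt{3}$)
$l{\left(m,u \right)} = - 6 u$
$U{\left(G \right)} = - 2 G + 2 i \sqrt{3}$ ($U{\left(G \right)} = 2 \left(\left(i \sqrt{3} + G\right) + G \left(-2\right)\right) = 2 \left(\left(G + i \sqrt{3}\right) - 2 G\right) = 2 \left(- G + i \sqrt{3}\right) = - 2 G + 2 i \sqrt{3}$)
$\frac{U{\left(78 \right)}}{l{\left(-75,32 \right)}} = \frac{\left(-2\right) 78 + 2 i \sqrt{3}}{\left(-6\right) 32} = \frac{-156 + 2 i \sqrt{3}}{-192} = \left(-156 + 2 i \sqrt{3}\right) \left(- \frac{1}{192}\right) = \frac{13}{16} - \frac{i \sqrt{3}}{96}$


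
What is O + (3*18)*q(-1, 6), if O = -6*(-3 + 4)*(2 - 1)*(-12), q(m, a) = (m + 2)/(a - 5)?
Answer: 126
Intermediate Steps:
q(m, a) = (2 + m)/(-5 + a)
O = 72 (O = -6*(-12) = 72)
O + (3*18)*q(-1, 6) = 72 + (3*18)*((2 - 1)/(-5 + 6)) = 72 + 54*(1/1) = 72 + 54*(1*1) = 72 + 54*1 = 72 + 54 = 126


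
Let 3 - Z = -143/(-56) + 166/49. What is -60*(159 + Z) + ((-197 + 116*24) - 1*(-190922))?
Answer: 18046257/98 ≈ 1.8415e+5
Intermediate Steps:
Z = -1153/392 (Z = 3 - (-143/(-56) + 166/49) = 3 - (-143*(-1/56) + 166*(1/49)) = 3 - (143/56 + 166/49) = 3 - 1*2329/392 = 3 - 2329/392 = -1153/392 ≈ -2.9413)
-60*(159 + Z) + ((-197 + 116*24) - 1*(-190922)) = -60*(159 - 1153/392) + ((-197 + 116*24) - 1*(-190922)) = -60*61175/392 + ((-197 + 2784) + 190922) = -917625/98 + (2587 + 190922) = -917625/98 + 193509 = 18046257/98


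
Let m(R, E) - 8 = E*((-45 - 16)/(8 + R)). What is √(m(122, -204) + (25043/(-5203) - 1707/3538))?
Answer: √1164610595050405230/108775810 ≈ 9.9211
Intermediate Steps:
m(R, E) = 8 - 61*E/(8 + R) (m(R, E) = 8 + E*((-45 - 16)/(8 + R)) = 8 + E*(-61/(8 + R)) = 8 - 61*E/(8 + R))
√(m(122, -204) + (25043/(-5203) - 1707/3538)) = √((64 - 61*(-204) + 8*122)/(8 + 122) + (25043/(-5203) - 1707/3538)) = √((64 + 12444 + 976)/130 + (25043*(-1/5203) - 1707*1/3538)) = √((1/130)*13484 + (-25043/5203 - 1707/3538)) = √(6742/65 - 97483655/18408214) = √(117771741213/1196533910) = √1164610595050405230/108775810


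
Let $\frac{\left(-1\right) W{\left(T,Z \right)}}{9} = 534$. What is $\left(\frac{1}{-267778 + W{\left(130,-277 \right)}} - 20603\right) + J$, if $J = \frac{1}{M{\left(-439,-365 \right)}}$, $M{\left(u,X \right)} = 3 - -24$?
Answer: $- \frac{151633027547}{7359768} \approx -20603.0$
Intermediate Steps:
$M{\left(u,X \right)} = 27$ ($M{\left(u,X \right)} = 3 + 24 = 27$)
$W{\left(T,Z \right)} = -4806$ ($W{\left(T,Z \right)} = \left(-9\right) 534 = -4806$)
$J = \frac{1}{27} \approx 0.037037$
$\left(\frac{1}{-267778 + W{\left(130,-277 \right)}} - 20603\right) + J = \left(\frac{1}{-267778 - 4806} - 20603\right) + \frac{1}{27} = \left(\frac{1}{-272584} - 20603\right) + \frac{1}{27} = \left(- \frac{1}{272584} - 20603\right) + \frac{1}{27} = - \frac{5616048153}{272584} + \frac{1}{27} = - \frac{151633027547}{7359768}$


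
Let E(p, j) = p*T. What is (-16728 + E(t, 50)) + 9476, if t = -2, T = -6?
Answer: -7240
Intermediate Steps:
E(p, j) = -6*p (E(p, j) = p*(-6) = -6*p)
(-16728 + E(t, 50)) + 9476 = (-16728 - 6*(-2)) + 9476 = (-16728 + 12) + 9476 = -16716 + 9476 = -7240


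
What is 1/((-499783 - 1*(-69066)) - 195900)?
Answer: -1/626617 ≈ -1.5959e-6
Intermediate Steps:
1/((-499783 - 1*(-69066)) - 195900) = 1/((-499783 + 69066) - 195900) = 1/(-430717 - 195900) = 1/(-626617) = -1/626617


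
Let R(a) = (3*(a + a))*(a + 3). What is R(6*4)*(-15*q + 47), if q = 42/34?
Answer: 1881792/17 ≈ 1.1069e+5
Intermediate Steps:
q = 21/17 (q = 42*(1/34) = 21/17 ≈ 1.2353)
R(a) = 6*a*(3 + a) (R(a) = (3*(2*a))*(3 + a) = (6*a)*(3 + a) = 6*a*(3 + a))
R(6*4)*(-15*q + 47) = (6*(6*4)*(3 + 6*4))*(-15*21/17 + 47) = (6*24*(3 + 24))*(-315/17 + 47) = (6*24*27)*(484/17) = 3888*(484/17) = 1881792/17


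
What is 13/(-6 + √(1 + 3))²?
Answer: 13/16 ≈ 0.81250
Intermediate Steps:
13/(-6 + √(1 + 3))² = 13/(-6 + √4)² = 13/(-6 + 2)² = 13/(-4)² = 13/16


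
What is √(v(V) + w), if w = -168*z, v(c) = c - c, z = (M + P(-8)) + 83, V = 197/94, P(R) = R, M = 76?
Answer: 2*I*√6342 ≈ 159.27*I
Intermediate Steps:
V = 197/94 (V = 197*(1/94) = 197/94 ≈ 2.0957)
z = 151 (z = (76 - 8) + 83 = 68 + 83 = 151)
v(c) = 0
w = -25368 (w = -168*151 = -25368)
√(v(V) + w) = √(0 - 25368) = √(-25368) = 2*I*√6342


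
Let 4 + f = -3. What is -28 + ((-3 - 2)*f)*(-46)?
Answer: -1638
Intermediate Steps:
f = -7 (f = -4 - 3 = -7)
-28 + ((-3 - 2)*f)*(-46) = -28 + ((-3 - 2)*(-7))*(-46) = -28 - 5*(-7)*(-46) = -28 + 35*(-46) = -28 - 1610 = -1638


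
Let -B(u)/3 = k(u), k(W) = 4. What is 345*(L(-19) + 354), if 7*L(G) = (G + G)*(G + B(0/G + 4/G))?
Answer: 1261320/7 ≈ 1.8019e+5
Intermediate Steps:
B(u) = -12 (B(u) = -3*4 = -12)
L(G) = 2*G*(-12 + G)/7 (L(G) = ((G + G)*(G - 12))/7 = ((2*G)*(-12 + G))/7 = (2*G*(-12 + G))/7 = 2*G*(-12 + G)/7)
345*(L(-19) + 354) = 345*((2/7)*(-19)*(-12 - 19) + 354) = 345*((2/7)*(-19)*(-31) + 354) = 345*(1178/7 + 354) = 345*(3656/7) = 1261320/7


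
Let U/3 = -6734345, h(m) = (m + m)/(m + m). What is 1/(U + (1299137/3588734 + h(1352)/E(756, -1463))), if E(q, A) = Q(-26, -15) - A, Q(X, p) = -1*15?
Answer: -2598243416/52492401729598005 ≈ -4.9497e-8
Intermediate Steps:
Q(X, p) = -15
h(m) = 1 (h(m) = (2*m)/((2*m)) = (2*m)*(1/(2*m)) = 1)
E(q, A) = -15 - A
U = -20203035 (U = 3*(-6734345) = -20203035)
1/(U + (1299137/3588734 + h(1352)/E(756, -1463))) = 1/(-20203035 + (1299137/3588734 + 1/(-15 - 1*(-1463)))) = 1/(-20203035 + (1299137*(1/3588734) + 1/(-15 + 1463))) = 1/(-20203035 + (1299137/3588734 + 1/1448)) = 1/(-20203035 + 942369555/2598243416) = 1/(-52492401729598005/2598243416) = -2598243416/52492401729598005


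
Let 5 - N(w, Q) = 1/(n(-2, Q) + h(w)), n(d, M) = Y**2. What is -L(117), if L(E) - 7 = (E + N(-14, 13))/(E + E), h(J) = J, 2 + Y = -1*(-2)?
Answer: -24641/3276 ≈ -7.5217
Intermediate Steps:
Y = 0 (Y = -2 - 1*(-2) = -2 + 2 = 0)
n(d, M) = 0 (n(d, M) = 0**2 = 0)
N(w, Q) = 5 - 1/w (N(w, Q) = 5 - 1/(0 + w) = 5 - 1/w)
L(E) = 7 + (71/14 + E)/(2*E) (L(E) = 7 + (E + (5 - 1/(-14)))/(E + E) = 7 + (E + (5 - 1*(-1/14)))/((2*E)) = 7 + (E + (5 + 1/14))*(1/(2*E)) = 7 + (E + 71/14)*(1/(2*E)) = 7 + (71/14 + E)*(1/(2*E)) = 7 + (71/14 + E)/(2*E))
-L(117) = -(71 + 210*117)/(28*117) = -(71 + 24570)/(28*117) = -24641/(28*117) = -1*24641/3276 = -24641/3276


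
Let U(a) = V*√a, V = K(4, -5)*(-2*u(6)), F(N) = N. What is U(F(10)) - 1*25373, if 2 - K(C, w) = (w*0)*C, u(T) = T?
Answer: -25373 - 24*√10 ≈ -25449.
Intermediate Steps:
K(C, w) = 2 (K(C, w) = 2 - w*0*C = 2 - 0*C = 2 - 1*0 = 2 + 0 = 2)
V = -24 (V = 2*(-2*6) = 2*(-12) = -24)
U(a) = -24*√a
U(F(10)) - 1*25373 = -24*√10 - 1*25373 = -24*√10 - 25373 = -25373 - 24*√10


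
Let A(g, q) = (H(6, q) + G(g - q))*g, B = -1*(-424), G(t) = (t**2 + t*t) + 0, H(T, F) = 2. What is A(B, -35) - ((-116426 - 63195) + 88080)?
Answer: 178749877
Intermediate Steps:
G(t) = 2*t**2 (G(t) = (t**2 + t**2) + 0 = 2*t**2 + 0 = 2*t**2)
B = 424
A(g, q) = g*(2 + 2*(g - q)**2) (A(g, q) = (2 + 2*(g - q)**2)*g = g*(2 + 2*(g - q)**2))
A(B, -35) - ((-116426 - 63195) + 88080) = 2*424*(1 + (424 - 1*(-35))**2) - ((-116426 - 63195) + 88080) = 2*424*(1 + (424 + 35)**2) - (-179621 + 88080) = 2*424*(1 + 459**2) - 1*(-91541) = 2*424*(1 + 210681) + 91541 = 2*424*210682 + 91541 = 178658336 + 91541 = 178749877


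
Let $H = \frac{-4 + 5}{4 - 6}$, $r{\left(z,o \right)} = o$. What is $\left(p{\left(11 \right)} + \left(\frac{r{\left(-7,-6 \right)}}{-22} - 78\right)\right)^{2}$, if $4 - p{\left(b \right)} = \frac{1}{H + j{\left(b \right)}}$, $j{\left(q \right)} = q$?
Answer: $\frac{290804809}{53361} \approx 5449.8$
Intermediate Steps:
$H = - \frac{1}{2}$ ($H = 1 \frac{1}{-2} = 1 \left(- \frac{1}{2}\right) = - \frac{1}{2} \approx -0.5$)
$p{\left(b \right)} = 4 - \frac{1}{- \frac{1}{2} + b}$
$\left(p{\left(11 \right)} + \left(\frac{r{\left(-7,-6 \right)}}{-22} - 78\right)\right)^{2} = \left(\frac{2 \left(-3 + 4 \cdot 11\right)}{-1 + 2 \cdot 11} - \left(78 + \frac{6}{-22}\right)\right)^{2} = \left(\frac{2 \left(-3 + 44\right)}{-1 + 22} - \frac{855}{11}\right)^{2} = \left(2 \cdot \frac{1}{21} \cdot 41 + \left(\frac{3}{11} - 78\right)\right)^{2} = \left(2 \cdot \frac{1}{21} \cdot 41 - \frac{855}{11}\right)^{2} = \left(\frac{82}{21} - \frac{855}{11}\right)^{2} = \left(- \frac{17053}{231}\right)^{2} = \frac{290804809}{53361}$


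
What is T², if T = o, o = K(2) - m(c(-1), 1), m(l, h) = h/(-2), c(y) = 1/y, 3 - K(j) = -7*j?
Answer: 1225/4 ≈ 306.25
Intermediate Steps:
K(j) = 3 + 7*j (K(j) = 3 - (-7)*j = 3 + 7*j)
c(y) = 1/y
m(l, h) = -h/2 (m(l, h) = h*(-½) = -h/2)
o = 35/2 (o = (3 + 7*2) - (-1)/2 = (3 + 14) - 1*(-½) = 17 + ½ = 35/2 ≈ 17.500)
T = 35/2 ≈ 17.500
T² = (35/2)² = 1225/4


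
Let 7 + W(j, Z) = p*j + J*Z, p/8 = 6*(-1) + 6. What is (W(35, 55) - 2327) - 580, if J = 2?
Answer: -2804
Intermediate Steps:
p = 0 (p = 8*(6*(-1) + 6) = 8*(-6 + 6) = 8*0 = 0)
W(j, Z) = -7 + 2*Z (W(j, Z) = -7 + (0*j + 2*Z) = -7 + (0 + 2*Z) = -7 + 2*Z)
(W(35, 55) - 2327) - 580 = ((-7 + 2*55) - 2327) - 580 = ((-7 + 110) - 2327) - 580 = (103 - 2327) - 580 = -2224 - 580 = -2804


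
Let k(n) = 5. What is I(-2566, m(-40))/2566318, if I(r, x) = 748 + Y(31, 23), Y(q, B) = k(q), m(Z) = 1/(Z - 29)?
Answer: 753/2566318 ≈ 0.00029342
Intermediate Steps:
m(Z) = 1/(-29 + Z)
Y(q, B) = 5
I(r, x) = 753 (I(r, x) = 748 + 5 = 753)
I(-2566, m(-40))/2566318 = 753/2566318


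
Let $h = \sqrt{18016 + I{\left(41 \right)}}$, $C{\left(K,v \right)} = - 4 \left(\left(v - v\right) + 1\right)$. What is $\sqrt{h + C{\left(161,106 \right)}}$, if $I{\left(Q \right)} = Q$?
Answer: $\sqrt{-4 + \sqrt{18057}} \approx 11.418$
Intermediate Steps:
$C{\left(K,v \right)} = -4$ ($C{\left(K,v \right)} = - 4 \left(0 + 1\right) = \left(-4\right) 1 = -4$)
$h = \sqrt{18057}$ ($h = \sqrt{18016 + 41} = \sqrt{18057} \approx 134.38$)
$\sqrt{h + C{\left(161,106 \right)}} = \sqrt{\sqrt{18057} - 4} = \sqrt{-4 + \sqrt{18057}}$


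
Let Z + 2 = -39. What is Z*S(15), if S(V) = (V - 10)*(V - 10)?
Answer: -1025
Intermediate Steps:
Z = -41 (Z = -2 - 39 = -41)
S(V) = (-10 + V)**2 (S(V) = (-10 + V)*(-10 + V) = (-10 + V)**2)
Z*S(15) = -41*(-10 + 15)**2 = -41*5**2 = -41*25 = -1025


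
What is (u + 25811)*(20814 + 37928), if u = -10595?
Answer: 893818272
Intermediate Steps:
(u + 25811)*(20814 + 37928) = (-10595 + 25811)*(20814 + 37928) = 15216*58742 = 893818272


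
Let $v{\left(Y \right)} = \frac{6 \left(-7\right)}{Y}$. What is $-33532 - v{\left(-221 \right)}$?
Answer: $- \frac{7410614}{221} \approx -33532.0$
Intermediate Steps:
$v{\left(Y \right)} = - \frac{42}{Y}$
$-33532 - v{\left(-221 \right)} = -33532 - - \frac{42}{-221} = -33532 - \left(-42\right) \left(- \frac{1}{221}\right) = -33532 - \frac{42}{221} = - \frac{7410614}{221}$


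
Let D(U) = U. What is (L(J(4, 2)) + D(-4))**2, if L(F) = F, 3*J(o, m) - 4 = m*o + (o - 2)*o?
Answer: 64/9 ≈ 7.1111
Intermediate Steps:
J(o, m) = 4/3 + m*o/3 + o*(-2 + o)/3 (J(o, m) = 4/3 + (m*o + (o - 2)*o)/3 = 4/3 + (m*o + (-2 + o)*o)/3 = 4/3 + (m*o + o*(-2 + o))/3 = 4/3 + (m*o/3 + o*(-2 + o)/3) = 4/3 + m*o/3 + o*(-2 + o)/3)
(L(J(4, 2)) + D(-4))**2 = ((4/3 - 2/3*4 + (1/3)*4**2 + (1/3)*2*4) - 4)**2 = ((4/3 - 8/3 + (1/3)*16 + 8/3) - 4)**2 = ((4/3 - 8/3 + 16/3 + 8/3) - 4)**2 = (20/3 - 4)**2 = (8/3)**2 = 64/9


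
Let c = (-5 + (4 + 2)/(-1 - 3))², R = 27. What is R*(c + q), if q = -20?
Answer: 2403/4 ≈ 600.75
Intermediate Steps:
c = 169/4 (c = (-5 + 6/(-4))² = (-5 + 6*(-¼))² = (-5 - 3/2)² = (-13/2)² = 169/4 ≈ 42.250)
R*(c + q) = 27*(169/4 - 20) = 27*(89/4) = 2403/4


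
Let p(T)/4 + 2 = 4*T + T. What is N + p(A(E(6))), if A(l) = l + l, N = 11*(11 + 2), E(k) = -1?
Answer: 95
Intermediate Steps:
N = 143 (N = 11*13 = 143)
A(l) = 2*l
p(T) = -8 + 20*T (p(T) = -8 + 4*(4*T + T) = -8 + 4*(5*T) = -8 + 20*T)
N + p(A(E(6))) = 143 + (-8 + 20*(2*(-1))) = 143 + (-8 + 20*(-2)) = 143 + (-8 - 40) = 143 - 48 = 95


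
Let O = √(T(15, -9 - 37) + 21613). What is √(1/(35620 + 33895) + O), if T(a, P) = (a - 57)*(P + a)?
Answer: √(69515 + 4832335225*√22915)/69515 ≈ 12.304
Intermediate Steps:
T(a, P) = (-57 + a)*(P + a)
O = √22915 (O = √((15² - 57*(-9 - 37) - 57*15 + (-9 - 37)*15) + 21613) = √((225 - 57*(-46) - 855 - 46*15) + 21613) = √((225 + 2622 - 855 - 690) + 21613) = √(1302 + 21613) = √22915 ≈ 151.38)
√(1/(35620 + 33895) + O) = √(1/(35620 + 33895) + √22915) = √(1/69515 + √22915)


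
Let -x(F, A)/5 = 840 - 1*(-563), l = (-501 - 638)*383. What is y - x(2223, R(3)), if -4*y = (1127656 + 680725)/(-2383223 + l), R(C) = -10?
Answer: 79115855981/11277840 ≈ 7015.2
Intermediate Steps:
l = -436237 (l = -1139*383 = -436237)
x(F, A) = -7015 (x(F, A) = -5*(840 - 1*(-563)) = -5*(840 + 563) = -5*1403 = -7015)
y = 1808381/11277840 (y = -(1127656 + 680725)/(4*(-2383223 - 436237)) = -1808381/(4*(-2819460)) = -1808381*(-1)/(4*2819460) = -¼*(-1808381/2819460) = 1808381/11277840 ≈ 0.16035)
y - x(2223, R(3)) = 1808381/11277840 - 1*(-7015) = 1808381/11277840 + 7015 = 79115855981/11277840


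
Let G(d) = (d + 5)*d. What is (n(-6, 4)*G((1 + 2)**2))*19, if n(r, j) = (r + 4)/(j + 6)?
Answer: -2394/5 ≈ -478.80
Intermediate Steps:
G(d) = d*(5 + d) (G(d) = (5 + d)*d = d*(5 + d))
n(r, j) = (4 + r)/(6 + j)
(n(-6, 4)*G((1 + 2)**2))*19 = (((4 - 6)/(6 + 4))*((1 + 2)**2*(5 + (1 + 2)**2)))*19 = ((-2/10)*(3**2*(5 + 3**2)))*19 = (((1/10)*(-2))*(9*(5 + 9)))*19 = -9*14/5*19 = -1/5*126*19 = -126/5*19 = -2394/5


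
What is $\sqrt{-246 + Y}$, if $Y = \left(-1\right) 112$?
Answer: $i \sqrt{358} \approx 18.921 i$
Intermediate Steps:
$Y = -112$
$\sqrt{-246 + Y} = \sqrt{-246 - 112} = \sqrt{-358} = i \sqrt{358}$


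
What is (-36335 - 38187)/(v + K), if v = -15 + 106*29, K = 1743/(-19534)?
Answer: -207958964/8536109 ≈ -24.362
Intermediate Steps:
K = -1743/19534 (K = 1743*(-1/19534) = -1743/19534 ≈ -0.089229)
v = 3059 (v = -15 + 3074 = 3059)
(-36335 - 38187)/(v + K) = (-36335 - 38187)/(3059 - 1743/19534) = -74522/59752763/19534 = -74522*19534/59752763 = -207958964/8536109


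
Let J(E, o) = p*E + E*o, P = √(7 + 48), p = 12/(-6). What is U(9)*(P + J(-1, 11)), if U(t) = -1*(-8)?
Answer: -72 + 8*√55 ≈ -12.670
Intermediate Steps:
p = -2 (p = 12*(-⅙) = -2)
P = √55 ≈ 7.4162
J(E, o) = -2*E + E*o
U(t) = 8
U(9)*(P + J(-1, 11)) = 8*(√55 - (-2 + 11)) = 8*(√55 - 1*9) = 8*(√55 - 9) = 8*(-9 + √55) = -72 + 8*√55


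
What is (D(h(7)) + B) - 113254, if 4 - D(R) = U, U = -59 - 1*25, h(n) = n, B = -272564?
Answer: -385730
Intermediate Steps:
U = -84 (U = -59 - 25 = -84)
D(R) = 88 (D(R) = 4 - 1*(-84) = 4 + 84 = 88)
(D(h(7)) + B) - 113254 = (88 - 272564) - 113254 = -272476 - 113254 = -385730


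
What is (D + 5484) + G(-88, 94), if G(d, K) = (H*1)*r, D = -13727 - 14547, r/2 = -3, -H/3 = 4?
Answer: -22718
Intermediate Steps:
H = -12 (H = -3*4 = -12)
r = -6 (r = 2*(-3) = -6)
D = -28274
G(d, K) = 72 (G(d, K) = -12*1*(-6) = -12*(-6) = 72)
(D + 5484) + G(-88, 94) = (-28274 + 5484) + 72 = -22790 + 72 = -22718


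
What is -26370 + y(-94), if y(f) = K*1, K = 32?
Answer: -26338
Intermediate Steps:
y(f) = 32 (y(f) = 32*1 = 32)
-26370 + y(-94) = -26370 + 32 = -26338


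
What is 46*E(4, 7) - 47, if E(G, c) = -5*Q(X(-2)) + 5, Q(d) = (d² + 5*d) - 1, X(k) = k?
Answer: 1793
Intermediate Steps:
Q(d) = -1 + d² + 5*d
E(G, c) = 40 (E(G, c) = -5*(-1 + (-2)² + 5*(-2)) + 5 = -5*(-1 + 4 - 10) + 5 = -5*(-7) + 5 = 35 + 5 = 40)
46*E(4, 7) - 47 = 46*40 - 47 = 1840 - 47 = 1793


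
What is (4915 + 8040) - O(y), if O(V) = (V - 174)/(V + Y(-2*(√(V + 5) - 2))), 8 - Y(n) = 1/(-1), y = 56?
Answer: 842193/65 ≈ 12957.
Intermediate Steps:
Y(n) = 9 (Y(n) = 8 - 1/(-1) = 8 - 1*(-1) = 8 + 1 = 9)
O(V) = (-174 + V)/(9 + V) (O(V) = (V - 174)/(V + 9) = (-174 + V)/(9 + V))
(4915 + 8040) - O(y) = (4915 + 8040) - (-174 + 56)/(9 + 56) = 12955 - (-118)/65 = 12955 - 1*(-118/65) = 12955 + 118/65 = 842193/65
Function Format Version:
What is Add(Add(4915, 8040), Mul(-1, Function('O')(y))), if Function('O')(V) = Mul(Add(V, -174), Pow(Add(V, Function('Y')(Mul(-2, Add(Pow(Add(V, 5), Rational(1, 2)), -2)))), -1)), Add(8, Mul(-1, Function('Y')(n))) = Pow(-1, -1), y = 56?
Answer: Rational(842193, 65) ≈ 12957.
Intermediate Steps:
Function('Y')(n) = 9 (Function('Y')(n) = Add(8, Mul(-1, Pow(-1, -1))) = Add(8, Mul(-1, -1)) = Add(8, 1) = 9)
Function('O')(V) = Mul(Pow(Add(9, V), -1), Add(-174, V)) (Function('O')(V) = Mul(Add(V, -174), Pow(Add(V, 9), -1)) = Mul(Add(-174, V), Pow(Add(9, V), -1)) = Mul(Pow(Add(9, V), -1), Add(-174, V)))
Add(Add(4915, 8040), Mul(-1, Function('O')(y))) = Add(Add(4915, 8040), Mul(-1, Mul(Pow(Add(9, 56), -1), Add(-174, 56)))) = Add(12955, Mul(-1, Mul(Pow(65, -1), -118))) = Add(12955, Mul(-1, Mul(Rational(1, 65), -118))) = Add(12955, Mul(-1, Rational(-118, 65))) = Add(12955, Rational(118, 65)) = Rational(842193, 65)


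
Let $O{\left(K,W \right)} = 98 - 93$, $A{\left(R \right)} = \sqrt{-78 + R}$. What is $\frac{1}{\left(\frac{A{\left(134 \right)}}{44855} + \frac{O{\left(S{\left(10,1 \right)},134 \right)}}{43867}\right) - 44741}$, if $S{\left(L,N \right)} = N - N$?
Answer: $- \frac{86611045539732932649675}{3875064778621186442247030758} - \frac{86315090520095 \sqrt{14}}{3875064778621186442247030758} \approx -2.2351 \cdot 10^{-5}$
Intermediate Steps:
$S{\left(L,N \right)} = 0$
$O{\left(K,W \right)} = 5$ ($O{\left(K,W \right)} = 98 - 93 = 5$)
$\frac{1}{\left(\frac{A{\left(134 \right)}}{44855} + \frac{O{\left(S{\left(10,1 \right)},134 \right)}}{43867}\right) - 44741} = \frac{1}{\left(\frac{\sqrt{-78 + 134}}{44855} + \frac{5}{43867}\right) - 44741} = \frac{1}{\left(\sqrt{56} \cdot \frac{1}{44855} + 5 \cdot \frac{1}{43867}\right) - 44741} = \frac{1}{\left(2 \sqrt{14} \cdot \frac{1}{44855} + \frac{5}{43867}\right) - 44741} = \frac{1}{\left(\frac{2 \sqrt{14}}{44855} + \frac{5}{43867}\right) - 44741} = \frac{1}{\left(\frac{5}{43867} + \frac{2 \sqrt{14}}{44855}\right) - 44741} = \frac{1}{- \frac{1962653442}{43867} + \frac{2 \sqrt{14}}{44855}}$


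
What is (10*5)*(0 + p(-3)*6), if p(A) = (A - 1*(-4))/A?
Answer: -100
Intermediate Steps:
p(A) = (4 + A)/A (p(A) = (A + 4)/A = (4 + A)/A)
(10*5)*(0 + p(-3)*6) = (10*5)*(0 + ((4 - 3)/(-3))*6) = 50*(0 - 1/3*1*6) = 50*(0 - 1/3*6) = 50*(0 - 2) = 50*(-2) = -100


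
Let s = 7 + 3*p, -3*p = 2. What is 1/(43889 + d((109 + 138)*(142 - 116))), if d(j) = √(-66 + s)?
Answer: 43889/1926244382 - I*√61/1926244382 ≈ 2.2785e-5 - 4.0546e-9*I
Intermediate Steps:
p = -⅔ (p = -⅓*2 = -⅔ ≈ -0.66667)
s = 5 (s = 7 + 3*(-⅔) = 7 - 2 = 5)
d(j) = I*√61 (d(j) = √(-66 + 5) = √(-61) = I*√61)
1/(43889 + d((109 + 138)*(142 - 116))) = 1/(43889 + I*√61)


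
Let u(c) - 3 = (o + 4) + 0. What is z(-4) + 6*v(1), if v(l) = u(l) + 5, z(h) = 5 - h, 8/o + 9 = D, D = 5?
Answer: 69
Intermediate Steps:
o = -2 (o = 8/(-9 + 5) = 8/(-4) = 8*(-¼) = -2)
u(c) = 5 (u(c) = 3 + ((-2 + 4) + 0) = 3 + (2 + 0) = 3 + 2 = 5)
v(l) = 10 (v(l) = 5 + 5 = 10)
z(-4) + 6*v(1) = (5 - 1*(-4)) + 6*10 = (5 + 4) + 60 = 9 + 60 = 69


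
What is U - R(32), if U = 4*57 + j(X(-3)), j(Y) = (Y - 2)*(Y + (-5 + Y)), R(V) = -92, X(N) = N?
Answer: 375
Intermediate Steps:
j(Y) = (-5 + 2*Y)*(-2 + Y) (j(Y) = (-2 + Y)*(-5 + 2*Y) = (-5 + 2*Y)*(-2 + Y))
U = 283 (U = 4*57 + (10 - 9*(-3) + 2*(-3)**2) = 228 + (10 + 27 + 2*9) = 228 + (10 + 27 + 18) = 228 + 55 = 283)
U - R(32) = 283 - 1*(-92) = 283 + 92 = 375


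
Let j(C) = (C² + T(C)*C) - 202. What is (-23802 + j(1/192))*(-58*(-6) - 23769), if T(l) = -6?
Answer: 6908294126849/12288 ≈ 5.6220e+8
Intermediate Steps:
j(C) = -202 + C² - 6*C (j(C) = (C² - 6*C) - 202 = -202 + C² - 6*C)
(-23802 + j(1/192))*(-58*(-6) - 23769) = (-23802 + (-202 + (1/192)² - 6/192))*(-58*(-6) - 23769) = (-23802 + (-202 + (1/192)² - 6*1/192))*(348 - 23769) = (-23802 + (-202 + 1/36864 - 1/32))*(-23421) = (-23802 - 7447679/36864)*(-23421) = -884884607/36864*(-23421) = 6908294126849/12288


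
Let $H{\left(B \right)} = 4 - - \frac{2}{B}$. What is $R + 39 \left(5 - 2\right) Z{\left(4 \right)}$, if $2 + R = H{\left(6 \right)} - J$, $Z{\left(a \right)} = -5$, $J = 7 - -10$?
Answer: $- \frac{1799}{3} \approx -599.67$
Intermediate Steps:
$J = 17$ ($J = 7 + 10 = 17$)
$H{\left(B \right)} = 4 + \frac{2}{B}$
$R = - \frac{44}{3}$ ($R = -2 + \left(\left(4 + \frac{2}{6}\right) - 17\right) = -2 + \left(\left(4 + 2 \cdot \frac{1}{6}\right) - 17\right) = -2 + \left(\left(4 + \frac{1}{3}\right) - 17\right) = -2 + \left(\frac{13}{3} - 17\right) = -2 - \frac{38}{3} = - \frac{44}{3} \approx -14.667$)
$R + 39 \left(5 - 2\right) Z{\left(4 \right)} = - \frac{44}{3} + 39 \left(5 - 2\right) \left(-5\right) = - \frac{44}{3} + 39 \cdot 3 \left(-5\right) = - \frac{44}{3} + 39 \left(-15\right) = - \frac{44}{3} - 585 = - \frac{1799}{3}$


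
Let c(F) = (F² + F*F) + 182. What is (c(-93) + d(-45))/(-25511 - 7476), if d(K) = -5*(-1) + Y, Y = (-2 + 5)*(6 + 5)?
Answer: -17518/32987 ≈ -0.53106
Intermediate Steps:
Y = 33 (Y = 3*11 = 33)
d(K) = 38 (d(K) = -5*(-1) + 33 = 5 + 33 = 38)
c(F) = 182 + 2*F² (c(F) = (F² + F²) + 182 = 2*F² + 182 = 182 + 2*F²)
(c(-93) + d(-45))/(-25511 - 7476) = ((182 + 2*(-93)²) + 38)/(-25511 - 7476) = ((182 + 2*8649) + 38)/(-32987) = ((182 + 17298) + 38)*(-1/32987) = (17480 + 38)*(-1/32987) = 17518*(-1/32987) = -17518/32987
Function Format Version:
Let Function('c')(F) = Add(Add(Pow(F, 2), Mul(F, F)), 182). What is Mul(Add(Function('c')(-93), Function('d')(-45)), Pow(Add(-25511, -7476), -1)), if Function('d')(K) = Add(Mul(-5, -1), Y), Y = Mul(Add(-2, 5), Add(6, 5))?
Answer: Rational(-17518, 32987) ≈ -0.53106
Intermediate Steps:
Y = 33 (Y = Mul(3, 11) = 33)
Function('d')(K) = 38 (Function('d')(K) = Add(Mul(-5, -1), 33) = Add(5, 33) = 38)
Function('c')(F) = Add(182, Mul(2, Pow(F, 2))) (Function('c')(F) = Add(Add(Pow(F, 2), Pow(F, 2)), 182) = Add(Mul(2, Pow(F, 2)), 182) = Add(182, Mul(2, Pow(F, 2))))
Mul(Add(Function('c')(-93), Function('d')(-45)), Pow(Add(-25511, -7476), -1)) = Mul(Add(Add(182, Mul(2, Pow(-93, 2))), 38), Pow(Add(-25511, -7476), -1)) = Mul(Add(Add(182, Mul(2, 8649)), 38), Pow(-32987, -1)) = Mul(Add(Add(182, 17298), 38), Rational(-1, 32987)) = Mul(Add(17480, 38), Rational(-1, 32987)) = Mul(17518, Rational(-1, 32987)) = Rational(-17518, 32987)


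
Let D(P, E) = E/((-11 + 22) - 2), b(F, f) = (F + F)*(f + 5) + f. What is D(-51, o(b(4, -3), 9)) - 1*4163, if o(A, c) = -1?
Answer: -37468/9 ≈ -4163.1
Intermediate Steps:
b(F, f) = f + 2*F*(5 + f) (b(F, f) = (2*F)*(5 + f) + f = 2*F*(5 + f) + f = f + 2*F*(5 + f))
D(P, E) = E/9 (D(P, E) = E/(11 - 2) = E/9)
D(-51, o(b(4, -3), 9)) - 1*4163 = (1/9)*(-1) - 1*4163 = -1/9 - 4163 = -37468/9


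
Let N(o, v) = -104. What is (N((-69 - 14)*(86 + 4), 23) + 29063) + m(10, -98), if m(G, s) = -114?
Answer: 28845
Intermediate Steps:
(N((-69 - 14)*(86 + 4), 23) + 29063) + m(10, -98) = (-104 + 29063) - 114 = 28959 - 114 = 28845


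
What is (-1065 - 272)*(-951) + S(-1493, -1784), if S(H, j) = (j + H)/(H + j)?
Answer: 1271488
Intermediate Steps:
S(H, j) = 1 (S(H, j) = (H + j)/(H + j) = 1)
(-1065 - 272)*(-951) + S(-1493, -1784) = (-1065 - 272)*(-951) + 1 = -1337*(-951) + 1 = 1271487 + 1 = 1271488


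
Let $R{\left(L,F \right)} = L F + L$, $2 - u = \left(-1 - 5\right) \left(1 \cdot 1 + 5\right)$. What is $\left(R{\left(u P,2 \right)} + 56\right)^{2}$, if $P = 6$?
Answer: $547600$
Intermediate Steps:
$u = 38$ ($u = 2 - \left(-1 - 5\right) \left(1 \cdot 1 + 5\right) = 2 - - 6 \left(1 + 5\right) = 2 - \left(-6\right) 6 = 2 - -36 = 2 + 36 = 38$)
$R{\left(L,F \right)} = L + F L$ ($R{\left(L,F \right)} = F L + L = L + F L$)
$\left(R{\left(u P,2 \right)} + 56\right)^{2} = \left(38 \cdot 6 \left(1 + 2\right) + 56\right)^{2} = \left(228 \cdot 3 + 56\right)^{2} = \left(684 + 56\right)^{2} = 740^{2} = 547600$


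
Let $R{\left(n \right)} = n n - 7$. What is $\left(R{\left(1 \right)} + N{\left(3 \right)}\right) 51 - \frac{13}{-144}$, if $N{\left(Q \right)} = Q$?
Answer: $- \frac{22019}{144} \approx -152.91$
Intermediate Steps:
$R{\left(n \right)} = -7 + n^{2}$ ($R{\left(n \right)} = n^{2} - 7 = -7 + n^{2}$)
$\left(R{\left(1 \right)} + N{\left(3 \right)}\right) 51 - \frac{13}{-144} = \left(\left(-7 + 1^{2}\right) + 3\right) 51 - \frac{13}{-144} = \left(\left(-7 + 1\right) + 3\right) 51 - - \frac{13}{144} = \left(-6 + 3\right) 51 + \frac{13}{144} = \left(-3\right) 51 + \frac{13}{144} = -153 + \frac{13}{144} = - \frac{22019}{144}$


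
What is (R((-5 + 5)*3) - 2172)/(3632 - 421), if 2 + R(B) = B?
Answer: -2174/3211 ≈ -0.67705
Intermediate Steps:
R(B) = -2 + B
(R((-5 + 5)*3) - 2172)/(3632 - 421) = ((-2 + (-5 + 5)*3) - 2172)/(3632 - 421) = ((-2 + 0*3) - 2172)/3211 = ((-2 + 0) - 2172)*(1/3211) = (-2 - 2172)*(1/3211) = -2174*1/3211 = -2174/3211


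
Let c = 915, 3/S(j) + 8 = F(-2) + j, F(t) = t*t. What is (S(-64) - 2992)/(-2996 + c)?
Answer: 203459/141508 ≈ 1.4378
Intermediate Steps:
F(t) = t²
S(j) = 3/(-4 + j) (S(j) = 3/(-8 + ((-2)² + j)) = 3/(-8 + (4 + j)) = 3/(-4 + j))
(S(-64) - 2992)/(-2996 + c) = (3/(-4 - 64) - 2992)/(-2996 + 915) = (3/(-68) - 2992)/(-2081) = (3*(-1/68) - 2992)*(-1/2081) = (-3/68 - 2992)*(-1/2081) = -203459/68*(-1/2081) = 203459/141508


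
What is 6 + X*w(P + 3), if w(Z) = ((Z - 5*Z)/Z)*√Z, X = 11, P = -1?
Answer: 6 - 44*√2 ≈ -56.225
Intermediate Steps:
w(Z) = -4*√Z (w(Z) = ((-4*Z)/Z)*√Z = -4*√Z)
6 + X*w(P + 3) = 6 + 11*(-4*√(-1 + 3)) = 6 + 11*(-4*√2) = 6 - 44*√2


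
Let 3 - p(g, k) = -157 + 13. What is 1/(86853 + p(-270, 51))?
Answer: 1/87000 ≈ 1.1494e-5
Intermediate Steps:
p(g, k) = 147 (p(g, k) = 3 - (-157 + 13) = 3 - 1*(-144) = 3 + 144 = 147)
1/(86853 + p(-270, 51)) = 1/(86853 + 147) = 1/87000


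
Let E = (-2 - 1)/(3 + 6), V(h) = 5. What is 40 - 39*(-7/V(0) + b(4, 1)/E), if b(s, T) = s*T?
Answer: 2813/5 ≈ 562.60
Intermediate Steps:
E = -⅓ (E = -3/9 = -3*⅑ = -⅓ ≈ -0.33333)
b(s, T) = T*s
40 - 39*(-7/V(0) + b(4, 1)/E) = 40 - 39*(-7/5 + (1*4)/(-⅓)) = 40 - 39*(-7*⅕ + 4*(-3)) = 40 - 39*(-7/5 - 12) = 40 - 39*(-67/5) = 40 + 2613/5 = 2813/5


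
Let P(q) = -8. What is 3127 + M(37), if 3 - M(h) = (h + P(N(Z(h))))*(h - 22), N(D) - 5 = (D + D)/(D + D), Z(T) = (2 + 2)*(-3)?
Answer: 2695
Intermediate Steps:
Z(T) = -12 (Z(T) = 4*(-3) = -12)
N(D) = 6 (N(D) = 5 + (D + D)/(D + D) = 5 + (2*D)/((2*D)) = 5 + (2*D)*(1/(2*D)) = 5 + 1 = 6)
M(h) = 3 - (-22 + h)*(-8 + h) (M(h) = 3 - (h - 8)*(h - 22) = 3 - (-8 + h)*(-22 + h) = 3 - (-22 + h)*(-8 + h))
3127 + M(37) = 3127 + (-173 - 1*37² + 30*37) = 3127 + (-173 - 1*1369 + 1110) = 3127 + (-173 - 1369 + 1110) = 3127 - 432 = 2695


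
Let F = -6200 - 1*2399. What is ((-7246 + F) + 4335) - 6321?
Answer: -17831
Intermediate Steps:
F = -8599 (F = -6200 - 2399 = -8599)
((-7246 + F) + 4335) - 6321 = ((-7246 - 8599) + 4335) - 6321 = (-15845 + 4335) - 6321 = -11510 - 6321 = -17831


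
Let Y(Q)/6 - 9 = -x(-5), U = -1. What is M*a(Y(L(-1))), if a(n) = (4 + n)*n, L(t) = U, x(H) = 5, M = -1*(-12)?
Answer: 8064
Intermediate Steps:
M = 12
L(t) = -1
Y(Q) = 24 (Y(Q) = 54 + 6*(-1*5) = 54 + 6*(-5) = 54 - 30 = 24)
a(n) = n*(4 + n)
M*a(Y(L(-1))) = 12*(24*(4 + 24)) = 12*(24*28) = 12*672 = 8064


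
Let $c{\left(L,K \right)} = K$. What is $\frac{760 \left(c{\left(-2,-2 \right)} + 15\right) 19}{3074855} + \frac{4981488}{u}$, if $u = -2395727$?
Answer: $- \frac{2973525482360}{1473302628917} \approx -2.0183$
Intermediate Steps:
$\frac{760 \left(c{\left(-2,-2 \right)} + 15\right) 19}{3074855} + \frac{4981488}{u} = \frac{760 \left(-2 + 15\right) 19}{3074855} + \frac{4981488}{-2395727} = 760 \cdot 13 \cdot 19 \cdot \frac{1}{3074855} + 4981488 \left(- \frac{1}{2395727}\right) = 760 \cdot 247 \cdot \frac{1}{3074855} - \frac{4981488}{2395727} = 187720 \cdot \frac{1}{3074855} - \frac{4981488}{2395727} = \frac{37544}{614971} - \frac{4981488}{2395727} = - \frac{2973525482360}{1473302628917}$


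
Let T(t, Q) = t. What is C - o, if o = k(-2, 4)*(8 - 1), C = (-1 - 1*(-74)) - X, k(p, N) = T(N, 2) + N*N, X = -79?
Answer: 12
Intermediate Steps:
k(p, N) = N + N² (k(p, N) = N + N*N = N + N²)
C = 152 (C = (-1 - 1*(-74)) - 1*(-79) = (-1 + 74) + 79 = 73 + 79 = 152)
o = 140 (o = (4*(1 + 4))*(8 - 1) = (4*5)*7 = 20*7 = 140)
C - o = 152 - 1*140 = 152 - 140 = 12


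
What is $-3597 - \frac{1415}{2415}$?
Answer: $- \frac{1737634}{483} \approx -3597.6$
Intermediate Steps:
$-3597 - \frac{1415}{2415} = -3597 - 1415 \cdot \frac{1}{2415} = -3597 - \frac{283}{483} = - \frac{1737634}{483}$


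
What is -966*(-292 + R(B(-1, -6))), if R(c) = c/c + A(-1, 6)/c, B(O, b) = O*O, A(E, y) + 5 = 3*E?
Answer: 288834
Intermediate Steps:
A(E, y) = -5 + 3*E
B(O, b) = O**2
R(c) = 1 - 8/c (R(c) = c/c + (-5 + 3*(-1))/c = 1 + (-5 - 3)/c = 1 - 8/c)
-966*(-292 + R(B(-1, -6))) = -966*(-292 + (-8 + (-1)**2)/((-1)**2)) = -966*(-292 + (-8 + 1)/1) = -966*(-292 + 1*(-7)) = -966*(-292 - 7) = -966*(-299) = 288834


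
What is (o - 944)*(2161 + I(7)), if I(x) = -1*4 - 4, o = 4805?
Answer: 8312733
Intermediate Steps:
I(x) = -8 (I(x) = -4 - 4 = -8)
(o - 944)*(2161 + I(7)) = (4805 - 944)*(2161 - 8) = 3861*2153 = 8312733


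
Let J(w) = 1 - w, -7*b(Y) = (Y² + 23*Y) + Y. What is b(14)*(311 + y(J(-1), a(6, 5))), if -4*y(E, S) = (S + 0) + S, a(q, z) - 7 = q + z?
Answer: -22952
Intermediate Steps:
b(Y) = -24*Y/7 - Y²/7 (b(Y) = -((Y² + 23*Y) + Y)/7 = -(Y² + 24*Y)/7 = -24*Y/7 - Y²/7)
a(q, z) = 7 + q + z (a(q, z) = 7 + (q + z) = 7 + q + z)
y(E, S) = -S/2 (y(E, S) = -((S + 0) + S)/4 = -(S + S)/4 = -S/2)
b(14)*(311 + y(J(-1), a(6, 5))) = (-⅐*14*(24 + 14))*(311 - (7 + 6 + 5)/2) = (-⅐*14*38)*(311 - ½*18) = -76*(311 - 9) = -76*302 = -22952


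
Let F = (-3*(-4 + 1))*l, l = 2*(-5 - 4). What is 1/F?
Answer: -1/162 ≈ -0.0061728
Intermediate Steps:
l = -18 (l = 2*(-9) = -18)
F = -162 (F = -3*(-4 + 1)*(-18) = -3*(-3)*(-18) = 9*(-18) = -162)
1/F = 1/(-162) = -1/162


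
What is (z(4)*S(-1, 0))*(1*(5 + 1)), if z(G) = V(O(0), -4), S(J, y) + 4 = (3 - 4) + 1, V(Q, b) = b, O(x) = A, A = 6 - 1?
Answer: 96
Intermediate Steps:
A = 5
O(x) = 5
S(J, y) = -4 (S(J, y) = -4 + ((3 - 4) + 1) = -4 + (-1 + 1) = -4 + 0 = -4)
z(G) = -4
(z(4)*S(-1, 0))*(1*(5 + 1)) = (-4*(-4))*(1*(5 + 1)) = 16*(1*6) = 16*6 = 96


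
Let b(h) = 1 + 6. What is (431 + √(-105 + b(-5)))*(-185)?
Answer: -79735 - 1295*I*√2 ≈ -79735.0 - 1831.4*I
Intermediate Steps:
b(h) = 7
(431 + √(-105 + b(-5)))*(-185) = (431 + √(-105 + 7))*(-185) = (431 + √(-98))*(-185) = (431 + 7*I*√2)*(-185) = -79735 - 1295*I*√2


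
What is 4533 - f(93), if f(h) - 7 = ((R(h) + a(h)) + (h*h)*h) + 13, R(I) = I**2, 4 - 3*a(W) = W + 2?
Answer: -2425388/3 ≈ -8.0846e+5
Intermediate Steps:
a(W) = 2/3 - W/3 (a(W) = 4/3 - (W + 2)/3 = 4/3 - (2 + W)/3 = 4/3 + (-2/3 - W/3) = 2/3 - W/3)
f(h) = 62/3 + h**2 + h**3 - h/3 (f(h) = 7 + (((h**2 + (2/3 - h/3)) + (h*h)*h) + 13) = 7 + (((2/3 + h**2 - h/3) + h**2*h) + 13) = 7 + (((2/3 + h**2 - h/3) + h**3) + 13) = 7 + ((2/3 + h**2 + h**3 - h/3) + 13) = 7 + (41/3 + h**2 + h**3 - h/3) = 62/3 + h**2 + h**3 - h/3)
4533 - f(93) = 4533 - (62/3 + 93**2 + 93**3 - 1/3*93) = 4533 - (62/3 + 8649 + 804357 - 31) = 4533 - 1*2438987/3 = 4533 - 2438987/3 = -2425388/3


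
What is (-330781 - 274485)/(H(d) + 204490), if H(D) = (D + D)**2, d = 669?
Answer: -302633/997367 ≈ -0.30343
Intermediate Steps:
H(D) = 4*D**2 (H(D) = (2*D)**2 = 4*D**2)
(-330781 - 274485)/(H(d) + 204490) = (-330781 - 274485)/(4*669**2 + 204490) = -605266/(4*447561 + 204490) = -605266/(1790244 + 204490) = -605266/1994734 = -605266*1/1994734 = -302633/997367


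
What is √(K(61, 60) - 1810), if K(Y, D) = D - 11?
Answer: I*√1761 ≈ 41.964*I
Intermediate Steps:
K(Y, D) = -11 + D
√(K(61, 60) - 1810) = √((-11 + 60) - 1810) = √(49 - 1810) = √(-1761) = I*√1761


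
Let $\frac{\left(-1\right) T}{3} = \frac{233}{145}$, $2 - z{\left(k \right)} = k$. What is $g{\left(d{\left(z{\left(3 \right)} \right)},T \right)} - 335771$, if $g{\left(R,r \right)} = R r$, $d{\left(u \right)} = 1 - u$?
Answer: $- \frac{48688193}{145} \approx -3.3578 \cdot 10^{5}$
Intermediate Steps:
$z{\left(k \right)} = 2 - k$
$T = - \frac{699}{145}$ ($T = - 3 \cdot \frac{233}{145} = - 3 \cdot 233 \cdot \frac{1}{145} = \left(-3\right) \frac{233}{145} = - \frac{699}{145} \approx -4.8207$)
$g{\left(d{\left(z{\left(3 \right)} \right)},T \right)} - 335771 = \left(1 - \left(2 - 3\right)\right) \left(- \frac{699}{145}\right) - 335771 = \left(1 - -1\right) \left(- \frac{699}{145}\right) - 335771 = \left(1 + 1\right) \left(- \frac{699}{145}\right) - 335771 = 2 \left(- \frac{699}{145}\right) - 335771 = - \frac{1398}{145} - 335771 = - \frac{48688193}{145}$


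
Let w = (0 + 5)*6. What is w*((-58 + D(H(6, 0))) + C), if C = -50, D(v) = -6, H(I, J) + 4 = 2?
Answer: -3420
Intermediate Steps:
H(I, J) = -2 (H(I, J) = -4 + 2 = -2)
w = 30 (w = 5*6 = 30)
w*((-58 + D(H(6, 0))) + C) = 30*((-58 - 6) - 50) = 30*(-64 - 50) = 30*(-114) = -3420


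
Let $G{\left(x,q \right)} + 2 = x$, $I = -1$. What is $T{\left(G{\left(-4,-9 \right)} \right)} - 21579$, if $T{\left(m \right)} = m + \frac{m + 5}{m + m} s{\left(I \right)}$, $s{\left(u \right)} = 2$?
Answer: $- \frac{129509}{6} \approx -21585.0$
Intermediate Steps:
$G{\left(x,q \right)} = -2 + x$
$T{\left(m \right)} = m + \frac{5 + m}{m}$ ($T{\left(m \right)} = m + \frac{m + 5}{m + m} 2 = m + \frac{5 + m}{2 m} 2 = m + \frac{5 + m}{m}$)
$T{\left(G{\left(-4,-9 \right)} \right)} - 21579 = \left(1 - 6 + \frac{5}{-2 - 4}\right) - 21579 = \left(1 - 6 + \frac{5}{-6}\right) - 21579 = \left(1 - 6 + 5 \left(- \frac{1}{6}\right)\right) - 21579 = \left(1 - 6 - \frac{5}{6}\right) - 21579 = - \frac{35}{6} - 21579 = - \frac{129509}{6}$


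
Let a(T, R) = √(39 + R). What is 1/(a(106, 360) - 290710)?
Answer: -41530/12073186243 - √399/84512303701 ≈ -3.4401e-6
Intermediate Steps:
1/(a(106, 360) - 290710) = 1/(√(39 + 360) - 290710) = 1/(√399 - 290710) = 1/(-290710 + √399)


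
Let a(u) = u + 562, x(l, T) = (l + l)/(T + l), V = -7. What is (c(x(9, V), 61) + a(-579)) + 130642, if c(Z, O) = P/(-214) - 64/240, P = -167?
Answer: 419307899/3210 ≈ 1.3063e+5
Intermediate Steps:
x(l, T) = 2*l/(T + l) (x(l, T) = (2*l)/(T + l) = 2*l/(T + l))
a(u) = 562 + u
c(Z, O) = 1649/3210 (c(Z, O) = -167/(-214) - 64/240 = -167*(-1/214) - 64*1/240 = 167/214 - 4/15 = 1649/3210)
(c(x(9, V), 61) + a(-579)) + 130642 = (1649/3210 + (562 - 579)) + 130642 = (1649/3210 - 17) + 130642 = -52921/3210 + 130642 = 419307899/3210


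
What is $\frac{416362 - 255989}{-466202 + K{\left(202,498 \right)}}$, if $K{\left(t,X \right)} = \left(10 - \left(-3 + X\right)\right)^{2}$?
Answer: $- \frac{160373}{230977} \approx -0.69432$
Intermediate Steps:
$K{\left(t,X \right)} = \left(13 - X\right)^{2}$
$\frac{416362 - 255989}{-466202 + K{\left(202,498 \right)}} = \frac{416362 - 255989}{-466202 + \left(-13 + 498\right)^{2}} = \frac{160373}{-466202 + 485^{2}} = \frac{160373}{-466202 + 235225} = \frac{160373}{-230977} = 160373 \left(- \frac{1}{230977}\right) = - \frac{160373}{230977}$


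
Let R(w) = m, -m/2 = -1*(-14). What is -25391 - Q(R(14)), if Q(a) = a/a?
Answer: -25392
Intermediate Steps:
m = -28 (m = -(-2)*(-14) = -2*14 = -28)
R(w) = -28
Q(a) = 1
-25391 - Q(R(14)) = -25391 - 1*1 = -25391 - 1 = -25392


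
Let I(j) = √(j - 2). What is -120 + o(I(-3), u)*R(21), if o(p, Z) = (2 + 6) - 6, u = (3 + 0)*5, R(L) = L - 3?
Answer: -84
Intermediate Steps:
R(L) = -3 + L
u = 15 (u = 3*5 = 15)
I(j) = √(-2 + j)
o(p, Z) = 2 (o(p, Z) = 8 - 6 = 2)
-120 + o(I(-3), u)*R(21) = -120 + 2*(-3 + 21) = -120 + 2*18 = -120 + 36 = -84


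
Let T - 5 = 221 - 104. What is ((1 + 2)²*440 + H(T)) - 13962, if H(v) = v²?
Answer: 4882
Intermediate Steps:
T = 122 (T = 5 + (221 - 104) = 5 + 117 = 122)
((1 + 2)²*440 + H(T)) - 13962 = ((1 + 2)²*440 + 122²) - 13962 = (3²*440 + 14884) - 13962 = (9*440 + 14884) - 13962 = (3960 + 14884) - 13962 = 18844 - 13962 = 4882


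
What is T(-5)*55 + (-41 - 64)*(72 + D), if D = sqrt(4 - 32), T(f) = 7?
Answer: -7175 - 210*I*sqrt(7) ≈ -7175.0 - 555.61*I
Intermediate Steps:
D = 2*I*sqrt(7) (D = sqrt(-28) = 2*I*sqrt(7) ≈ 5.2915*I)
T(-5)*55 + (-41 - 64)*(72 + D) = 7*55 + (-41 - 64)*(72 + 2*I*sqrt(7)) = 385 - 105*(72 + 2*I*sqrt(7)) = 385 + (-7560 - 210*I*sqrt(7)) = -7175 - 210*I*sqrt(7)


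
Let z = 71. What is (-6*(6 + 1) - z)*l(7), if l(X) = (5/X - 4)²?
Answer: -59777/49 ≈ -1219.9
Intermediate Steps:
l(X) = (-4 + 5/X)²
(-6*(6 + 1) - z)*l(7) = (-6*(6 + 1) - 1*71)*((-5 + 4*7)²/7²) = (-6*7 - 71)*((-5 + 28)²/49) = (-42 - 71)*((1/49)*23²) = -113*529/49 = -59777/49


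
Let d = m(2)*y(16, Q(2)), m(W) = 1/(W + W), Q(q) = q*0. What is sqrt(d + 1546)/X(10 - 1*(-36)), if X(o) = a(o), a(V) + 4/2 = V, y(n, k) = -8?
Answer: sqrt(386)/22 ≈ 0.89304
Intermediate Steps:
Q(q) = 0
a(V) = -2 + V
m(W) = 1/(2*W)
X(o) = -2 + o
d = -2 (d = ((1/2)/2)*(-8) = ((1/2)*(1/2))*(-8) = (1/4)*(-8) = -2)
sqrt(d + 1546)/X(10 - 1*(-36)) = sqrt(-2 + 1546)/(-2 + (10 - 1*(-36))) = sqrt(1544)/(-2 + (10 + 36)) = (2*sqrt(386))/(-2 + 46) = (2*sqrt(386))/44 = (2*sqrt(386))*(1/44) = sqrt(386)/22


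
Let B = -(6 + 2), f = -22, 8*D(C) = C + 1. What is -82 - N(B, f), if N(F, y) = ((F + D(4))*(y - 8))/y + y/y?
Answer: -6419/88 ≈ -72.943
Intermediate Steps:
D(C) = 1/8 + C/8 (D(C) = (C + 1)/8 = (1 + C)/8 = 1/8 + C/8)
B = -8 (B = -1*8 = -8)
N(F, y) = 1 + (-8 + y)*(5/8 + F)/y (N(F, y) = ((F + (1/8 + (1/8)*4))*(y - 8))/y + y/y = ((F + (1/8 + 1/2))*(-8 + y))/y + 1 = ((F + 5/8)*(-8 + y))/y + 1 = ((5/8 + F)*(-8 + y))/y + 1 = ((-8 + y)*(5/8 + F))/y + 1 = (-8 + y)*(5/8 + F)/y + 1 = 1 + (-8 + y)*(5/8 + F)/y)
-82 - N(B, f) = -82 - (13/8 - 8 - 5/(-22) - 8*(-8)/(-22)) = -82 - (13/8 - 8 - 5*(-1/22) - 8*(-8)*(-1/22)) = -82 - (13/8 - 8 + 5/22 - 32/11) = -82 - 1*(-797/88) = -82 + 797/88 = -6419/88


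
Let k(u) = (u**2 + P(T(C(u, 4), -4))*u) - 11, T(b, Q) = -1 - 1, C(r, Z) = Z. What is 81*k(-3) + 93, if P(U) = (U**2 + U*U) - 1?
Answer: -1770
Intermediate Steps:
T(b, Q) = -2
P(U) = -1 + 2*U**2 (P(U) = (U**2 + U**2) - 1 = 2*U**2 - 1 = -1 + 2*U**2)
k(u) = -11 + u**2 + 7*u (k(u) = (u**2 + (-1 + 2*(-2)**2)*u) - 11 = (u**2 + (-1 + 2*4)*u) - 11 = (u**2 + (-1 + 8)*u) - 11 = (u**2 + 7*u) - 11 = -11 + u**2 + 7*u)
81*k(-3) + 93 = 81*(-11 + (-3)**2 + 7*(-3)) + 93 = 81*(-11 + 9 - 21) + 93 = 81*(-23) + 93 = -1863 + 93 = -1770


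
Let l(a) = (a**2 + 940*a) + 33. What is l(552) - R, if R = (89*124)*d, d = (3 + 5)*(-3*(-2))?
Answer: 293889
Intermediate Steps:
l(a) = 33 + a**2 + 940*a
d = 48 (d = 8*6 = 48)
R = 529728 (R = (89*124)*48 = 11036*48 = 529728)
l(552) - R = (33 + 552**2 + 940*552) - 1*529728 = (33 + 304704 + 518880) - 529728 = 823617 - 529728 = 293889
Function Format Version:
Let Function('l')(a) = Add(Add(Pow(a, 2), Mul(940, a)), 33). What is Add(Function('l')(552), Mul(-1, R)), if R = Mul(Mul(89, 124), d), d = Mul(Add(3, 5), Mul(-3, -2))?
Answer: 293889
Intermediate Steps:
Function('l')(a) = Add(33, Pow(a, 2), Mul(940, a))
d = 48 (d = Mul(8, 6) = 48)
R = 529728 (R = Mul(Mul(89, 124), 48) = Mul(11036, 48) = 529728)
Add(Function('l')(552), Mul(-1, R)) = Add(Add(33, Pow(552, 2), Mul(940, 552)), Mul(-1, 529728)) = Add(Add(33, 304704, 518880), -529728) = Add(823617, -529728) = 293889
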